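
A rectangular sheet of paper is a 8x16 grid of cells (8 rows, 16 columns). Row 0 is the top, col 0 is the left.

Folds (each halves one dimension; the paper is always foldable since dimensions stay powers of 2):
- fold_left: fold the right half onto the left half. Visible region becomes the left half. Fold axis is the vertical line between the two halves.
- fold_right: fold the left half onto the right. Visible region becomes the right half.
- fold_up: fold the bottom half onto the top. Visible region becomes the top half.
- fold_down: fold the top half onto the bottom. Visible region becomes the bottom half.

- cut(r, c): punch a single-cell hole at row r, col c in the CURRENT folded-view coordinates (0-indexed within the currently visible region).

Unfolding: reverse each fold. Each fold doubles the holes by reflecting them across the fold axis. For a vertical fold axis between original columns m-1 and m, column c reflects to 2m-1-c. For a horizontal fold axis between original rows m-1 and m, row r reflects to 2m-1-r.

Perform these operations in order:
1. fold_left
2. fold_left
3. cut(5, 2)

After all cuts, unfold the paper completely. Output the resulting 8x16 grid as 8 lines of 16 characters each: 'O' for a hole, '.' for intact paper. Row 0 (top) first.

Op 1 fold_left: fold axis v@8; visible region now rows[0,8) x cols[0,8) = 8x8
Op 2 fold_left: fold axis v@4; visible region now rows[0,8) x cols[0,4) = 8x4
Op 3 cut(5, 2): punch at orig (5,2); cuts so far [(5, 2)]; region rows[0,8) x cols[0,4) = 8x4
Unfold 1 (reflect across v@4): 2 holes -> [(5, 2), (5, 5)]
Unfold 2 (reflect across v@8): 4 holes -> [(5, 2), (5, 5), (5, 10), (5, 13)]

Answer: ................
................
................
................
................
..O..O....O..O..
................
................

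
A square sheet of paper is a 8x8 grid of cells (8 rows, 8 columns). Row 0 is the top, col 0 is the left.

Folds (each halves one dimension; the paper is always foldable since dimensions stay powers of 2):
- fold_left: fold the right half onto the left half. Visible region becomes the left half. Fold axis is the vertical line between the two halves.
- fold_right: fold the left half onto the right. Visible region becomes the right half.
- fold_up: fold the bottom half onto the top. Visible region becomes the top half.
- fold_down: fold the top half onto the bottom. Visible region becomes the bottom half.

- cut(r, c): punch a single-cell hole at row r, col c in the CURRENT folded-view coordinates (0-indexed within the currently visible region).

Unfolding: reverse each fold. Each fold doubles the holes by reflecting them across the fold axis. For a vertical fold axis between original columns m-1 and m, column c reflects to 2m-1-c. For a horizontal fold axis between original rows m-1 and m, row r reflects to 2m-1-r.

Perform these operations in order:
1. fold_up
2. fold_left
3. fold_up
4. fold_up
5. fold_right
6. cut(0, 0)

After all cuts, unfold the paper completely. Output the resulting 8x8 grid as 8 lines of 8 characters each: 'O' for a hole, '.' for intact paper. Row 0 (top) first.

Answer: .OO..OO.
.OO..OO.
.OO..OO.
.OO..OO.
.OO..OO.
.OO..OO.
.OO..OO.
.OO..OO.

Derivation:
Op 1 fold_up: fold axis h@4; visible region now rows[0,4) x cols[0,8) = 4x8
Op 2 fold_left: fold axis v@4; visible region now rows[0,4) x cols[0,4) = 4x4
Op 3 fold_up: fold axis h@2; visible region now rows[0,2) x cols[0,4) = 2x4
Op 4 fold_up: fold axis h@1; visible region now rows[0,1) x cols[0,4) = 1x4
Op 5 fold_right: fold axis v@2; visible region now rows[0,1) x cols[2,4) = 1x2
Op 6 cut(0, 0): punch at orig (0,2); cuts so far [(0, 2)]; region rows[0,1) x cols[2,4) = 1x2
Unfold 1 (reflect across v@2): 2 holes -> [(0, 1), (0, 2)]
Unfold 2 (reflect across h@1): 4 holes -> [(0, 1), (0, 2), (1, 1), (1, 2)]
Unfold 3 (reflect across h@2): 8 holes -> [(0, 1), (0, 2), (1, 1), (1, 2), (2, 1), (2, 2), (3, 1), (3, 2)]
Unfold 4 (reflect across v@4): 16 holes -> [(0, 1), (0, 2), (0, 5), (0, 6), (1, 1), (1, 2), (1, 5), (1, 6), (2, 1), (2, 2), (2, 5), (2, 6), (3, 1), (3, 2), (3, 5), (3, 6)]
Unfold 5 (reflect across h@4): 32 holes -> [(0, 1), (0, 2), (0, 5), (0, 6), (1, 1), (1, 2), (1, 5), (1, 6), (2, 1), (2, 2), (2, 5), (2, 6), (3, 1), (3, 2), (3, 5), (3, 6), (4, 1), (4, 2), (4, 5), (4, 6), (5, 1), (5, 2), (5, 5), (5, 6), (6, 1), (6, 2), (6, 5), (6, 6), (7, 1), (7, 2), (7, 5), (7, 6)]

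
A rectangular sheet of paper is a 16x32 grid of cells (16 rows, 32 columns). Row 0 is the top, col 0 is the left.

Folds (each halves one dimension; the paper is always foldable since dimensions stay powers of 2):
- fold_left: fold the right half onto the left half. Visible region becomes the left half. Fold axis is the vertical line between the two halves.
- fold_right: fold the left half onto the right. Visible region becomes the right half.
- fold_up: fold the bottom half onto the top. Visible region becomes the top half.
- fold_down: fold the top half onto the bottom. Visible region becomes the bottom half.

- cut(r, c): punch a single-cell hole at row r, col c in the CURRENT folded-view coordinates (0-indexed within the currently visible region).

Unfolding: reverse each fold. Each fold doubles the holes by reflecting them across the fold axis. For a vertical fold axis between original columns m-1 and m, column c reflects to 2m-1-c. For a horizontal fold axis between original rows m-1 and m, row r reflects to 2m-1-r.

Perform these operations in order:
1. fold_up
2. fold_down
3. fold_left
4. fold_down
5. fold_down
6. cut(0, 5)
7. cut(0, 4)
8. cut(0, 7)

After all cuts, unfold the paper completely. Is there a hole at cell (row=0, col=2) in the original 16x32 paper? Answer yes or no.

Op 1 fold_up: fold axis h@8; visible region now rows[0,8) x cols[0,32) = 8x32
Op 2 fold_down: fold axis h@4; visible region now rows[4,8) x cols[0,32) = 4x32
Op 3 fold_left: fold axis v@16; visible region now rows[4,8) x cols[0,16) = 4x16
Op 4 fold_down: fold axis h@6; visible region now rows[6,8) x cols[0,16) = 2x16
Op 5 fold_down: fold axis h@7; visible region now rows[7,8) x cols[0,16) = 1x16
Op 6 cut(0, 5): punch at orig (7,5); cuts so far [(7, 5)]; region rows[7,8) x cols[0,16) = 1x16
Op 7 cut(0, 4): punch at orig (7,4); cuts so far [(7, 4), (7, 5)]; region rows[7,8) x cols[0,16) = 1x16
Op 8 cut(0, 7): punch at orig (7,7); cuts so far [(7, 4), (7, 5), (7, 7)]; region rows[7,8) x cols[0,16) = 1x16
Unfold 1 (reflect across h@7): 6 holes -> [(6, 4), (6, 5), (6, 7), (7, 4), (7, 5), (7, 7)]
Unfold 2 (reflect across h@6): 12 holes -> [(4, 4), (4, 5), (4, 7), (5, 4), (5, 5), (5, 7), (6, 4), (6, 5), (6, 7), (7, 4), (7, 5), (7, 7)]
Unfold 3 (reflect across v@16): 24 holes -> [(4, 4), (4, 5), (4, 7), (4, 24), (4, 26), (4, 27), (5, 4), (5, 5), (5, 7), (5, 24), (5, 26), (5, 27), (6, 4), (6, 5), (6, 7), (6, 24), (6, 26), (6, 27), (7, 4), (7, 5), (7, 7), (7, 24), (7, 26), (7, 27)]
Unfold 4 (reflect across h@4): 48 holes -> [(0, 4), (0, 5), (0, 7), (0, 24), (0, 26), (0, 27), (1, 4), (1, 5), (1, 7), (1, 24), (1, 26), (1, 27), (2, 4), (2, 5), (2, 7), (2, 24), (2, 26), (2, 27), (3, 4), (3, 5), (3, 7), (3, 24), (3, 26), (3, 27), (4, 4), (4, 5), (4, 7), (4, 24), (4, 26), (4, 27), (5, 4), (5, 5), (5, 7), (5, 24), (5, 26), (5, 27), (6, 4), (6, 5), (6, 7), (6, 24), (6, 26), (6, 27), (7, 4), (7, 5), (7, 7), (7, 24), (7, 26), (7, 27)]
Unfold 5 (reflect across h@8): 96 holes -> [(0, 4), (0, 5), (0, 7), (0, 24), (0, 26), (0, 27), (1, 4), (1, 5), (1, 7), (1, 24), (1, 26), (1, 27), (2, 4), (2, 5), (2, 7), (2, 24), (2, 26), (2, 27), (3, 4), (3, 5), (3, 7), (3, 24), (3, 26), (3, 27), (4, 4), (4, 5), (4, 7), (4, 24), (4, 26), (4, 27), (5, 4), (5, 5), (5, 7), (5, 24), (5, 26), (5, 27), (6, 4), (6, 5), (6, 7), (6, 24), (6, 26), (6, 27), (7, 4), (7, 5), (7, 7), (7, 24), (7, 26), (7, 27), (8, 4), (8, 5), (8, 7), (8, 24), (8, 26), (8, 27), (9, 4), (9, 5), (9, 7), (9, 24), (9, 26), (9, 27), (10, 4), (10, 5), (10, 7), (10, 24), (10, 26), (10, 27), (11, 4), (11, 5), (11, 7), (11, 24), (11, 26), (11, 27), (12, 4), (12, 5), (12, 7), (12, 24), (12, 26), (12, 27), (13, 4), (13, 5), (13, 7), (13, 24), (13, 26), (13, 27), (14, 4), (14, 5), (14, 7), (14, 24), (14, 26), (14, 27), (15, 4), (15, 5), (15, 7), (15, 24), (15, 26), (15, 27)]
Holes: [(0, 4), (0, 5), (0, 7), (0, 24), (0, 26), (0, 27), (1, 4), (1, 5), (1, 7), (1, 24), (1, 26), (1, 27), (2, 4), (2, 5), (2, 7), (2, 24), (2, 26), (2, 27), (3, 4), (3, 5), (3, 7), (3, 24), (3, 26), (3, 27), (4, 4), (4, 5), (4, 7), (4, 24), (4, 26), (4, 27), (5, 4), (5, 5), (5, 7), (5, 24), (5, 26), (5, 27), (6, 4), (6, 5), (6, 7), (6, 24), (6, 26), (6, 27), (7, 4), (7, 5), (7, 7), (7, 24), (7, 26), (7, 27), (8, 4), (8, 5), (8, 7), (8, 24), (8, 26), (8, 27), (9, 4), (9, 5), (9, 7), (9, 24), (9, 26), (9, 27), (10, 4), (10, 5), (10, 7), (10, 24), (10, 26), (10, 27), (11, 4), (11, 5), (11, 7), (11, 24), (11, 26), (11, 27), (12, 4), (12, 5), (12, 7), (12, 24), (12, 26), (12, 27), (13, 4), (13, 5), (13, 7), (13, 24), (13, 26), (13, 27), (14, 4), (14, 5), (14, 7), (14, 24), (14, 26), (14, 27), (15, 4), (15, 5), (15, 7), (15, 24), (15, 26), (15, 27)]

Answer: no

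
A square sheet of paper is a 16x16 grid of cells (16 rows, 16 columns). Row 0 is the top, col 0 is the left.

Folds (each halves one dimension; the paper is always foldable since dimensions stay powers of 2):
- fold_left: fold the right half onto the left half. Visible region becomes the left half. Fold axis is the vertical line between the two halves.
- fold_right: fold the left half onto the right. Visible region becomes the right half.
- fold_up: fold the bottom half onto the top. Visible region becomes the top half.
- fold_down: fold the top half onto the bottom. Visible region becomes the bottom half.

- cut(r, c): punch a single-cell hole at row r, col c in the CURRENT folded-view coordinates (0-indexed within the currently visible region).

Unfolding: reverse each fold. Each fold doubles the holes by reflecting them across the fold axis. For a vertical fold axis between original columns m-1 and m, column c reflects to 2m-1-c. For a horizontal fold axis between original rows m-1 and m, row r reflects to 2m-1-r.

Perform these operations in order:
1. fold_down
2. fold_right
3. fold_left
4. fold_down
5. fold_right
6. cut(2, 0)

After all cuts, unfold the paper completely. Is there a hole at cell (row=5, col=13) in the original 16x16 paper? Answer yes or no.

Answer: no

Derivation:
Op 1 fold_down: fold axis h@8; visible region now rows[8,16) x cols[0,16) = 8x16
Op 2 fold_right: fold axis v@8; visible region now rows[8,16) x cols[8,16) = 8x8
Op 3 fold_left: fold axis v@12; visible region now rows[8,16) x cols[8,12) = 8x4
Op 4 fold_down: fold axis h@12; visible region now rows[12,16) x cols[8,12) = 4x4
Op 5 fold_right: fold axis v@10; visible region now rows[12,16) x cols[10,12) = 4x2
Op 6 cut(2, 0): punch at orig (14,10); cuts so far [(14, 10)]; region rows[12,16) x cols[10,12) = 4x2
Unfold 1 (reflect across v@10): 2 holes -> [(14, 9), (14, 10)]
Unfold 2 (reflect across h@12): 4 holes -> [(9, 9), (9, 10), (14, 9), (14, 10)]
Unfold 3 (reflect across v@12): 8 holes -> [(9, 9), (9, 10), (9, 13), (9, 14), (14, 9), (14, 10), (14, 13), (14, 14)]
Unfold 4 (reflect across v@8): 16 holes -> [(9, 1), (9, 2), (9, 5), (9, 6), (9, 9), (9, 10), (9, 13), (9, 14), (14, 1), (14, 2), (14, 5), (14, 6), (14, 9), (14, 10), (14, 13), (14, 14)]
Unfold 5 (reflect across h@8): 32 holes -> [(1, 1), (1, 2), (1, 5), (1, 6), (1, 9), (1, 10), (1, 13), (1, 14), (6, 1), (6, 2), (6, 5), (6, 6), (6, 9), (6, 10), (6, 13), (6, 14), (9, 1), (9, 2), (9, 5), (9, 6), (9, 9), (9, 10), (9, 13), (9, 14), (14, 1), (14, 2), (14, 5), (14, 6), (14, 9), (14, 10), (14, 13), (14, 14)]
Holes: [(1, 1), (1, 2), (1, 5), (1, 6), (1, 9), (1, 10), (1, 13), (1, 14), (6, 1), (6, 2), (6, 5), (6, 6), (6, 9), (6, 10), (6, 13), (6, 14), (9, 1), (9, 2), (9, 5), (9, 6), (9, 9), (9, 10), (9, 13), (9, 14), (14, 1), (14, 2), (14, 5), (14, 6), (14, 9), (14, 10), (14, 13), (14, 14)]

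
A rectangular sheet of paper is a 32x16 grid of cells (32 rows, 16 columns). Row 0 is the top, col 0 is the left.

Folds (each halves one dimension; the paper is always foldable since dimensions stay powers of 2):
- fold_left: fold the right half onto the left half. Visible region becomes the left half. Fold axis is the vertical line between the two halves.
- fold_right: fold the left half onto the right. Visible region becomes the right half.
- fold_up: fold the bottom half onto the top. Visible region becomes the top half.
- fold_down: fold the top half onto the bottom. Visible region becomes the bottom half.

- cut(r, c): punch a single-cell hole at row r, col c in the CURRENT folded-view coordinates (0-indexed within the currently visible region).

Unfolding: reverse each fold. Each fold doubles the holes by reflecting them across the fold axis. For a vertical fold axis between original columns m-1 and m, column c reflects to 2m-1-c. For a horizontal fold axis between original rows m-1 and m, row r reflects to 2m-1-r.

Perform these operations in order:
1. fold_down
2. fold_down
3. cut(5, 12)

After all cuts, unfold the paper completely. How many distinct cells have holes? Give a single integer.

Op 1 fold_down: fold axis h@16; visible region now rows[16,32) x cols[0,16) = 16x16
Op 2 fold_down: fold axis h@24; visible region now rows[24,32) x cols[0,16) = 8x16
Op 3 cut(5, 12): punch at orig (29,12); cuts so far [(29, 12)]; region rows[24,32) x cols[0,16) = 8x16
Unfold 1 (reflect across h@24): 2 holes -> [(18, 12), (29, 12)]
Unfold 2 (reflect across h@16): 4 holes -> [(2, 12), (13, 12), (18, 12), (29, 12)]

Answer: 4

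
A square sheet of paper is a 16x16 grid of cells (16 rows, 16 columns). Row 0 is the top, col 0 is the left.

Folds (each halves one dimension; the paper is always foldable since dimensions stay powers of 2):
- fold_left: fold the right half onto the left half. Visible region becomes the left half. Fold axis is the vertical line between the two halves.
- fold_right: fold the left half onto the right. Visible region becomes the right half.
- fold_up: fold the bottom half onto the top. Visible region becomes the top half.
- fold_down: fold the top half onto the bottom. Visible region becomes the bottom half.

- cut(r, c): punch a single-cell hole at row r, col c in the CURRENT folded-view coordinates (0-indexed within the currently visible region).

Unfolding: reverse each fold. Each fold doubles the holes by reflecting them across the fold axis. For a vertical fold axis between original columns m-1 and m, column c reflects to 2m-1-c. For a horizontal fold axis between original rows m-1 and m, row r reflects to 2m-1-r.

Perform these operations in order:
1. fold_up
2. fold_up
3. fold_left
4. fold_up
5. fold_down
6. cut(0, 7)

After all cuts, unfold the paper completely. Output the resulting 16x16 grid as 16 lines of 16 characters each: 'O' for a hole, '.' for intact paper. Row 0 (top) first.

Answer: .......OO.......
.......OO.......
.......OO.......
.......OO.......
.......OO.......
.......OO.......
.......OO.......
.......OO.......
.......OO.......
.......OO.......
.......OO.......
.......OO.......
.......OO.......
.......OO.......
.......OO.......
.......OO.......

Derivation:
Op 1 fold_up: fold axis h@8; visible region now rows[0,8) x cols[0,16) = 8x16
Op 2 fold_up: fold axis h@4; visible region now rows[0,4) x cols[0,16) = 4x16
Op 3 fold_left: fold axis v@8; visible region now rows[0,4) x cols[0,8) = 4x8
Op 4 fold_up: fold axis h@2; visible region now rows[0,2) x cols[0,8) = 2x8
Op 5 fold_down: fold axis h@1; visible region now rows[1,2) x cols[0,8) = 1x8
Op 6 cut(0, 7): punch at orig (1,7); cuts so far [(1, 7)]; region rows[1,2) x cols[0,8) = 1x8
Unfold 1 (reflect across h@1): 2 holes -> [(0, 7), (1, 7)]
Unfold 2 (reflect across h@2): 4 holes -> [(0, 7), (1, 7), (2, 7), (3, 7)]
Unfold 3 (reflect across v@8): 8 holes -> [(0, 7), (0, 8), (1, 7), (1, 8), (2, 7), (2, 8), (3, 7), (3, 8)]
Unfold 4 (reflect across h@4): 16 holes -> [(0, 7), (0, 8), (1, 7), (1, 8), (2, 7), (2, 8), (3, 7), (3, 8), (4, 7), (4, 8), (5, 7), (5, 8), (6, 7), (6, 8), (7, 7), (7, 8)]
Unfold 5 (reflect across h@8): 32 holes -> [(0, 7), (0, 8), (1, 7), (1, 8), (2, 7), (2, 8), (3, 7), (3, 8), (4, 7), (4, 8), (5, 7), (5, 8), (6, 7), (6, 8), (7, 7), (7, 8), (8, 7), (8, 8), (9, 7), (9, 8), (10, 7), (10, 8), (11, 7), (11, 8), (12, 7), (12, 8), (13, 7), (13, 8), (14, 7), (14, 8), (15, 7), (15, 8)]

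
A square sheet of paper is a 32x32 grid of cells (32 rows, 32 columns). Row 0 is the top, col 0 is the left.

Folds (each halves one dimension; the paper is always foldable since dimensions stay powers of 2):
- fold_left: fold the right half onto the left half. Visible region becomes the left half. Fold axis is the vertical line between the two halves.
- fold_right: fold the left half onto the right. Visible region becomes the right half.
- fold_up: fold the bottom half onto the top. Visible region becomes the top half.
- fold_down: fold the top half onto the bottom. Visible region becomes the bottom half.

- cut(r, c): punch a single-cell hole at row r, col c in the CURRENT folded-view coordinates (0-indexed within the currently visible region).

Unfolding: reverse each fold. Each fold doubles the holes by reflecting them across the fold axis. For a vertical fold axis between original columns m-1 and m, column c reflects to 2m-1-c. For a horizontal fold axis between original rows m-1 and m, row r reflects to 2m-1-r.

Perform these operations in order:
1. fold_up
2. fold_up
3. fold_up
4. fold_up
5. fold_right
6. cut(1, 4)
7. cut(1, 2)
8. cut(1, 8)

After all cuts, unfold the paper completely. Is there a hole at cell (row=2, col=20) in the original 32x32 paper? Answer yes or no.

Op 1 fold_up: fold axis h@16; visible region now rows[0,16) x cols[0,32) = 16x32
Op 2 fold_up: fold axis h@8; visible region now rows[0,8) x cols[0,32) = 8x32
Op 3 fold_up: fold axis h@4; visible region now rows[0,4) x cols[0,32) = 4x32
Op 4 fold_up: fold axis h@2; visible region now rows[0,2) x cols[0,32) = 2x32
Op 5 fold_right: fold axis v@16; visible region now rows[0,2) x cols[16,32) = 2x16
Op 6 cut(1, 4): punch at orig (1,20); cuts so far [(1, 20)]; region rows[0,2) x cols[16,32) = 2x16
Op 7 cut(1, 2): punch at orig (1,18); cuts so far [(1, 18), (1, 20)]; region rows[0,2) x cols[16,32) = 2x16
Op 8 cut(1, 8): punch at orig (1,24); cuts so far [(1, 18), (1, 20), (1, 24)]; region rows[0,2) x cols[16,32) = 2x16
Unfold 1 (reflect across v@16): 6 holes -> [(1, 7), (1, 11), (1, 13), (1, 18), (1, 20), (1, 24)]
Unfold 2 (reflect across h@2): 12 holes -> [(1, 7), (1, 11), (1, 13), (1, 18), (1, 20), (1, 24), (2, 7), (2, 11), (2, 13), (2, 18), (2, 20), (2, 24)]
Unfold 3 (reflect across h@4): 24 holes -> [(1, 7), (1, 11), (1, 13), (1, 18), (1, 20), (1, 24), (2, 7), (2, 11), (2, 13), (2, 18), (2, 20), (2, 24), (5, 7), (5, 11), (5, 13), (5, 18), (5, 20), (5, 24), (6, 7), (6, 11), (6, 13), (6, 18), (6, 20), (6, 24)]
Unfold 4 (reflect across h@8): 48 holes -> [(1, 7), (1, 11), (1, 13), (1, 18), (1, 20), (1, 24), (2, 7), (2, 11), (2, 13), (2, 18), (2, 20), (2, 24), (5, 7), (5, 11), (5, 13), (5, 18), (5, 20), (5, 24), (6, 7), (6, 11), (6, 13), (6, 18), (6, 20), (6, 24), (9, 7), (9, 11), (9, 13), (9, 18), (9, 20), (9, 24), (10, 7), (10, 11), (10, 13), (10, 18), (10, 20), (10, 24), (13, 7), (13, 11), (13, 13), (13, 18), (13, 20), (13, 24), (14, 7), (14, 11), (14, 13), (14, 18), (14, 20), (14, 24)]
Unfold 5 (reflect across h@16): 96 holes -> [(1, 7), (1, 11), (1, 13), (1, 18), (1, 20), (1, 24), (2, 7), (2, 11), (2, 13), (2, 18), (2, 20), (2, 24), (5, 7), (5, 11), (5, 13), (5, 18), (5, 20), (5, 24), (6, 7), (6, 11), (6, 13), (6, 18), (6, 20), (6, 24), (9, 7), (9, 11), (9, 13), (9, 18), (9, 20), (9, 24), (10, 7), (10, 11), (10, 13), (10, 18), (10, 20), (10, 24), (13, 7), (13, 11), (13, 13), (13, 18), (13, 20), (13, 24), (14, 7), (14, 11), (14, 13), (14, 18), (14, 20), (14, 24), (17, 7), (17, 11), (17, 13), (17, 18), (17, 20), (17, 24), (18, 7), (18, 11), (18, 13), (18, 18), (18, 20), (18, 24), (21, 7), (21, 11), (21, 13), (21, 18), (21, 20), (21, 24), (22, 7), (22, 11), (22, 13), (22, 18), (22, 20), (22, 24), (25, 7), (25, 11), (25, 13), (25, 18), (25, 20), (25, 24), (26, 7), (26, 11), (26, 13), (26, 18), (26, 20), (26, 24), (29, 7), (29, 11), (29, 13), (29, 18), (29, 20), (29, 24), (30, 7), (30, 11), (30, 13), (30, 18), (30, 20), (30, 24)]
Holes: [(1, 7), (1, 11), (1, 13), (1, 18), (1, 20), (1, 24), (2, 7), (2, 11), (2, 13), (2, 18), (2, 20), (2, 24), (5, 7), (5, 11), (5, 13), (5, 18), (5, 20), (5, 24), (6, 7), (6, 11), (6, 13), (6, 18), (6, 20), (6, 24), (9, 7), (9, 11), (9, 13), (9, 18), (9, 20), (9, 24), (10, 7), (10, 11), (10, 13), (10, 18), (10, 20), (10, 24), (13, 7), (13, 11), (13, 13), (13, 18), (13, 20), (13, 24), (14, 7), (14, 11), (14, 13), (14, 18), (14, 20), (14, 24), (17, 7), (17, 11), (17, 13), (17, 18), (17, 20), (17, 24), (18, 7), (18, 11), (18, 13), (18, 18), (18, 20), (18, 24), (21, 7), (21, 11), (21, 13), (21, 18), (21, 20), (21, 24), (22, 7), (22, 11), (22, 13), (22, 18), (22, 20), (22, 24), (25, 7), (25, 11), (25, 13), (25, 18), (25, 20), (25, 24), (26, 7), (26, 11), (26, 13), (26, 18), (26, 20), (26, 24), (29, 7), (29, 11), (29, 13), (29, 18), (29, 20), (29, 24), (30, 7), (30, 11), (30, 13), (30, 18), (30, 20), (30, 24)]

Answer: yes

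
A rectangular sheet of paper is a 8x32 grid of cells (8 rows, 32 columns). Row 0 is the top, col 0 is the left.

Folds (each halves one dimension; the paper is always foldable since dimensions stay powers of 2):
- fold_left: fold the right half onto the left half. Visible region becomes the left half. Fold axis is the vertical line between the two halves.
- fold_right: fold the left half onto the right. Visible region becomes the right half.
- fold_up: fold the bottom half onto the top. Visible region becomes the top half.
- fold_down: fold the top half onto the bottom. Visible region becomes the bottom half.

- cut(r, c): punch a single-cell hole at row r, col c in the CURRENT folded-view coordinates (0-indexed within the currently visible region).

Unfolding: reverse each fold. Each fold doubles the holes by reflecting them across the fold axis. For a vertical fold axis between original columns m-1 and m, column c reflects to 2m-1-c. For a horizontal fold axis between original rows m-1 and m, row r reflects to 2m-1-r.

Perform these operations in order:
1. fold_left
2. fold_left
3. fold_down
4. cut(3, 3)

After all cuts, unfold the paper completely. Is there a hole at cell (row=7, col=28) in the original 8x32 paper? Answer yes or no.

Op 1 fold_left: fold axis v@16; visible region now rows[0,8) x cols[0,16) = 8x16
Op 2 fold_left: fold axis v@8; visible region now rows[0,8) x cols[0,8) = 8x8
Op 3 fold_down: fold axis h@4; visible region now rows[4,8) x cols[0,8) = 4x8
Op 4 cut(3, 3): punch at orig (7,3); cuts so far [(7, 3)]; region rows[4,8) x cols[0,8) = 4x8
Unfold 1 (reflect across h@4): 2 holes -> [(0, 3), (7, 3)]
Unfold 2 (reflect across v@8): 4 holes -> [(0, 3), (0, 12), (7, 3), (7, 12)]
Unfold 3 (reflect across v@16): 8 holes -> [(0, 3), (0, 12), (0, 19), (0, 28), (7, 3), (7, 12), (7, 19), (7, 28)]
Holes: [(0, 3), (0, 12), (0, 19), (0, 28), (7, 3), (7, 12), (7, 19), (7, 28)]

Answer: yes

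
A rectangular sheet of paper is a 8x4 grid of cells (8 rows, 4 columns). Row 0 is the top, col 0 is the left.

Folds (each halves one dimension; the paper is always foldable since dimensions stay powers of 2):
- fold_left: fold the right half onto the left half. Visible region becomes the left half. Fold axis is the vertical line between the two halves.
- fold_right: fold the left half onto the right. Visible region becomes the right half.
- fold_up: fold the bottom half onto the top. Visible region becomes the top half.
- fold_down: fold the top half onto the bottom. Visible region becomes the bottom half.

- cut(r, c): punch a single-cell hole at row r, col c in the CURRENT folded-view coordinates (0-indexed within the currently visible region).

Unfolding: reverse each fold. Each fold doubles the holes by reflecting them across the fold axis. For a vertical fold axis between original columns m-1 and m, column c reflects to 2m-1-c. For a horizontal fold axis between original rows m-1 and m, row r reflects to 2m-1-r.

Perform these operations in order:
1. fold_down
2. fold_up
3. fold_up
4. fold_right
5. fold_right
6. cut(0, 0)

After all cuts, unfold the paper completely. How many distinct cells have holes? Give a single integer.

Answer: 32

Derivation:
Op 1 fold_down: fold axis h@4; visible region now rows[4,8) x cols[0,4) = 4x4
Op 2 fold_up: fold axis h@6; visible region now rows[4,6) x cols[0,4) = 2x4
Op 3 fold_up: fold axis h@5; visible region now rows[4,5) x cols[0,4) = 1x4
Op 4 fold_right: fold axis v@2; visible region now rows[4,5) x cols[2,4) = 1x2
Op 5 fold_right: fold axis v@3; visible region now rows[4,5) x cols[3,4) = 1x1
Op 6 cut(0, 0): punch at orig (4,3); cuts so far [(4, 3)]; region rows[4,5) x cols[3,4) = 1x1
Unfold 1 (reflect across v@3): 2 holes -> [(4, 2), (4, 3)]
Unfold 2 (reflect across v@2): 4 holes -> [(4, 0), (4, 1), (4, 2), (4, 3)]
Unfold 3 (reflect across h@5): 8 holes -> [(4, 0), (4, 1), (4, 2), (4, 3), (5, 0), (5, 1), (5, 2), (5, 3)]
Unfold 4 (reflect across h@6): 16 holes -> [(4, 0), (4, 1), (4, 2), (4, 3), (5, 0), (5, 1), (5, 2), (5, 3), (6, 0), (6, 1), (6, 2), (6, 3), (7, 0), (7, 1), (7, 2), (7, 3)]
Unfold 5 (reflect across h@4): 32 holes -> [(0, 0), (0, 1), (0, 2), (0, 3), (1, 0), (1, 1), (1, 2), (1, 3), (2, 0), (2, 1), (2, 2), (2, 3), (3, 0), (3, 1), (3, 2), (3, 3), (4, 0), (4, 1), (4, 2), (4, 3), (5, 0), (5, 1), (5, 2), (5, 3), (6, 0), (6, 1), (6, 2), (6, 3), (7, 0), (7, 1), (7, 2), (7, 3)]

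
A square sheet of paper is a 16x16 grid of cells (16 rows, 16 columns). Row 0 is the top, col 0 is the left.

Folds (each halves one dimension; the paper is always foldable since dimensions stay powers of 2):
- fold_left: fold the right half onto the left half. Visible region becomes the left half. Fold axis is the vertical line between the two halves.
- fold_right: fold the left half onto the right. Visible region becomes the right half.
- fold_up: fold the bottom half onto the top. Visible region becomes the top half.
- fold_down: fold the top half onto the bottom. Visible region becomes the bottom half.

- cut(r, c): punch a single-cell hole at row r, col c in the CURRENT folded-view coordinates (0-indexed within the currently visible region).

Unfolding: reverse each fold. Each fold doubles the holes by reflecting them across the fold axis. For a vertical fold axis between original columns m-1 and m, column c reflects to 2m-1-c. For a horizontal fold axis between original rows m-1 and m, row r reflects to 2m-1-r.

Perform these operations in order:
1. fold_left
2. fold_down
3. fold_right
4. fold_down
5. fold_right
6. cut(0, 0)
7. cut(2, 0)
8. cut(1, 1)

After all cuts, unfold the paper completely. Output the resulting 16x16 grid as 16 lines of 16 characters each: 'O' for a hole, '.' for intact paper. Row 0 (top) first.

Op 1 fold_left: fold axis v@8; visible region now rows[0,16) x cols[0,8) = 16x8
Op 2 fold_down: fold axis h@8; visible region now rows[8,16) x cols[0,8) = 8x8
Op 3 fold_right: fold axis v@4; visible region now rows[8,16) x cols[4,8) = 8x4
Op 4 fold_down: fold axis h@12; visible region now rows[12,16) x cols[4,8) = 4x4
Op 5 fold_right: fold axis v@6; visible region now rows[12,16) x cols[6,8) = 4x2
Op 6 cut(0, 0): punch at orig (12,6); cuts so far [(12, 6)]; region rows[12,16) x cols[6,8) = 4x2
Op 7 cut(2, 0): punch at orig (14,6); cuts so far [(12, 6), (14, 6)]; region rows[12,16) x cols[6,8) = 4x2
Op 8 cut(1, 1): punch at orig (13,7); cuts so far [(12, 6), (13, 7), (14, 6)]; region rows[12,16) x cols[6,8) = 4x2
Unfold 1 (reflect across v@6): 6 holes -> [(12, 5), (12, 6), (13, 4), (13, 7), (14, 5), (14, 6)]
Unfold 2 (reflect across h@12): 12 holes -> [(9, 5), (9, 6), (10, 4), (10, 7), (11, 5), (11, 6), (12, 5), (12, 6), (13, 4), (13, 7), (14, 5), (14, 6)]
Unfold 3 (reflect across v@4): 24 holes -> [(9, 1), (9, 2), (9, 5), (9, 6), (10, 0), (10, 3), (10, 4), (10, 7), (11, 1), (11, 2), (11, 5), (11, 6), (12, 1), (12, 2), (12, 5), (12, 6), (13, 0), (13, 3), (13, 4), (13, 7), (14, 1), (14, 2), (14, 5), (14, 6)]
Unfold 4 (reflect across h@8): 48 holes -> [(1, 1), (1, 2), (1, 5), (1, 6), (2, 0), (2, 3), (2, 4), (2, 7), (3, 1), (3, 2), (3, 5), (3, 6), (4, 1), (4, 2), (4, 5), (4, 6), (5, 0), (5, 3), (5, 4), (5, 7), (6, 1), (6, 2), (6, 5), (6, 6), (9, 1), (9, 2), (9, 5), (9, 6), (10, 0), (10, 3), (10, 4), (10, 7), (11, 1), (11, 2), (11, 5), (11, 6), (12, 1), (12, 2), (12, 5), (12, 6), (13, 0), (13, 3), (13, 4), (13, 7), (14, 1), (14, 2), (14, 5), (14, 6)]
Unfold 5 (reflect across v@8): 96 holes -> [(1, 1), (1, 2), (1, 5), (1, 6), (1, 9), (1, 10), (1, 13), (1, 14), (2, 0), (2, 3), (2, 4), (2, 7), (2, 8), (2, 11), (2, 12), (2, 15), (3, 1), (3, 2), (3, 5), (3, 6), (3, 9), (3, 10), (3, 13), (3, 14), (4, 1), (4, 2), (4, 5), (4, 6), (4, 9), (4, 10), (4, 13), (4, 14), (5, 0), (5, 3), (5, 4), (5, 7), (5, 8), (5, 11), (5, 12), (5, 15), (6, 1), (6, 2), (6, 5), (6, 6), (6, 9), (6, 10), (6, 13), (6, 14), (9, 1), (9, 2), (9, 5), (9, 6), (9, 9), (9, 10), (9, 13), (9, 14), (10, 0), (10, 3), (10, 4), (10, 7), (10, 8), (10, 11), (10, 12), (10, 15), (11, 1), (11, 2), (11, 5), (11, 6), (11, 9), (11, 10), (11, 13), (11, 14), (12, 1), (12, 2), (12, 5), (12, 6), (12, 9), (12, 10), (12, 13), (12, 14), (13, 0), (13, 3), (13, 4), (13, 7), (13, 8), (13, 11), (13, 12), (13, 15), (14, 1), (14, 2), (14, 5), (14, 6), (14, 9), (14, 10), (14, 13), (14, 14)]

Answer: ................
.OO..OO..OO..OO.
O..OO..OO..OO..O
.OO..OO..OO..OO.
.OO..OO..OO..OO.
O..OO..OO..OO..O
.OO..OO..OO..OO.
................
................
.OO..OO..OO..OO.
O..OO..OO..OO..O
.OO..OO..OO..OO.
.OO..OO..OO..OO.
O..OO..OO..OO..O
.OO..OO..OO..OO.
................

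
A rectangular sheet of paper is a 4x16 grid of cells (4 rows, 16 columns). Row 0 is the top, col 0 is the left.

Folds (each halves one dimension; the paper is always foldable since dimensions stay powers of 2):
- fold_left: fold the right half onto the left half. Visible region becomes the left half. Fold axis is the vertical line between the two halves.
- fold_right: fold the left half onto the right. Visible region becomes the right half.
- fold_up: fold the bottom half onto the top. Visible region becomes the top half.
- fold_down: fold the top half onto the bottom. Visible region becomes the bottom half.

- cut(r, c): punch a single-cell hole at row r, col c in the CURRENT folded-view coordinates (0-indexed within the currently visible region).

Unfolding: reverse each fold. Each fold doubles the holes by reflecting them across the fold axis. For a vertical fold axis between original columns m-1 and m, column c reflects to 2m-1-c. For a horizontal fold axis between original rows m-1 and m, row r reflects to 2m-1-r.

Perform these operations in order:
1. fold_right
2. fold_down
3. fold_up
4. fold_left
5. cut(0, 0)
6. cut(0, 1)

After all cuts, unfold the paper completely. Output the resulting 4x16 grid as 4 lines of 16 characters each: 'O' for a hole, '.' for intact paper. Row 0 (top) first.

Answer: OO....OOOO....OO
OO....OOOO....OO
OO....OOOO....OO
OO....OOOO....OO

Derivation:
Op 1 fold_right: fold axis v@8; visible region now rows[0,4) x cols[8,16) = 4x8
Op 2 fold_down: fold axis h@2; visible region now rows[2,4) x cols[8,16) = 2x8
Op 3 fold_up: fold axis h@3; visible region now rows[2,3) x cols[8,16) = 1x8
Op 4 fold_left: fold axis v@12; visible region now rows[2,3) x cols[8,12) = 1x4
Op 5 cut(0, 0): punch at orig (2,8); cuts so far [(2, 8)]; region rows[2,3) x cols[8,12) = 1x4
Op 6 cut(0, 1): punch at orig (2,9); cuts so far [(2, 8), (2, 9)]; region rows[2,3) x cols[8,12) = 1x4
Unfold 1 (reflect across v@12): 4 holes -> [(2, 8), (2, 9), (2, 14), (2, 15)]
Unfold 2 (reflect across h@3): 8 holes -> [(2, 8), (2, 9), (2, 14), (2, 15), (3, 8), (3, 9), (3, 14), (3, 15)]
Unfold 3 (reflect across h@2): 16 holes -> [(0, 8), (0, 9), (0, 14), (0, 15), (1, 8), (1, 9), (1, 14), (1, 15), (2, 8), (2, 9), (2, 14), (2, 15), (3, 8), (3, 9), (3, 14), (3, 15)]
Unfold 4 (reflect across v@8): 32 holes -> [(0, 0), (0, 1), (0, 6), (0, 7), (0, 8), (0, 9), (0, 14), (0, 15), (1, 0), (1, 1), (1, 6), (1, 7), (1, 8), (1, 9), (1, 14), (1, 15), (2, 0), (2, 1), (2, 6), (2, 7), (2, 8), (2, 9), (2, 14), (2, 15), (3, 0), (3, 1), (3, 6), (3, 7), (3, 8), (3, 9), (3, 14), (3, 15)]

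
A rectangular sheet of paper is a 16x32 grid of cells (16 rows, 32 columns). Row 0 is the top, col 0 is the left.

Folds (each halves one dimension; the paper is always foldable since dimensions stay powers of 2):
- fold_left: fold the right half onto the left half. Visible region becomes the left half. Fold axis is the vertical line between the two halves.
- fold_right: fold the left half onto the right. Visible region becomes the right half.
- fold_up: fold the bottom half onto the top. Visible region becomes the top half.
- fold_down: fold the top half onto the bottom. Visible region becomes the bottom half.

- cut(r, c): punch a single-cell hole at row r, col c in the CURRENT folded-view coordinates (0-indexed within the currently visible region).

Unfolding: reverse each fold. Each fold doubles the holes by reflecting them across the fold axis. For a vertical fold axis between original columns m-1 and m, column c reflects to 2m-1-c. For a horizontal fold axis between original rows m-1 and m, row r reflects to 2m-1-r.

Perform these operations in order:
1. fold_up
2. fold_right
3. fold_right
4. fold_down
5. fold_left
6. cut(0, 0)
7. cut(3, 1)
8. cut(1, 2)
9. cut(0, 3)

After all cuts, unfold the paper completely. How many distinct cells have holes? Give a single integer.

Answer: 128

Derivation:
Op 1 fold_up: fold axis h@8; visible region now rows[0,8) x cols[0,32) = 8x32
Op 2 fold_right: fold axis v@16; visible region now rows[0,8) x cols[16,32) = 8x16
Op 3 fold_right: fold axis v@24; visible region now rows[0,8) x cols[24,32) = 8x8
Op 4 fold_down: fold axis h@4; visible region now rows[4,8) x cols[24,32) = 4x8
Op 5 fold_left: fold axis v@28; visible region now rows[4,8) x cols[24,28) = 4x4
Op 6 cut(0, 0): punch at orig (4,24); cuts so far [(4, 24)]; region rows[4,8) x cols[24,28) = 4x4
Op 7 cut(3, 1): punch at orig (7,25); cuts so far [(4, 24), (7, 25)]; region rows[4,8) x cols[24,28) = 4x4
Op 8 cut(1, 2): punch at orig (5,26); cuts so far [(4, 24), (5, 26), (7, 25)]; region rows[4,8) x cols[24,28) = 4x4
Op 9 cut(0, 3): punch at orig (4,27); cuts so far [(4, 24), (4, 27), (5, 26), (7, 25)]; region rows[4,8) x cols[24,28) = 4x4
Unfold 1 (reflect across v@28): 8 holes -> [(4, 24), (4, 27), (4, 28), (4, 31), (5, 26), (5, 29), (7, 25), (7, 30)]
Unfold 2 (reflect across h@4): 16 holes -> [(0, 25), (0, 30), (2, 26), (2, 29), (3, 24), (3, 27), (3, 28), (3, 31), (4, 24), (4, 27), (4, 28), (4, 31), (5, 26), (5, 29), (7, 25), (7, 30)]
Unfold 3 (reflect across v@24): 32 holes -> [(0, 17), (0, 22), (0, 25), (0, 30), (2, 18), (2, 21), (2, 26), (2, 29), (3, 16), (3, 19), (3, 20), (3, 23), (3, 24), (3, 27), (3, 28), (3, 31), (4, 16), (4, 19), (4, 20), (4, 23), (4, 24), (4, 27), (4, 28), (4, 31), (5, 18), (5, 21), (5, 26), (5, 29), (7, 17), (7, 22), (7, 25), (7, 30)]
Unfold 4 (reflect across v@16): 64 holes -> [(0, 1), (0, 6), (0, 9), (0, 14), (0, 17), (0, 22), (0, 25), (0, 30), (2, 2), (2, 5), (2, 10), (2, 13), (2, 18), (2, 21), (2, 26), (2, 29), (3, 0), (3, 3), (3, 4), (3, 7), (3, 8), (3, 11), (3, 12), (3, 15), (3, 16), (3, 19), (3, 20), (3, 23), (3, 24), (3, 27), (3, 28), (3, 31), (4, 0), (4, 3), (4, 4), (4, 7), (4, 8), (4, 11), (4, 12), (4, 15), (4, 16), (4, 19), (4, 20), (4, 23), (4, 24), (4, 27), (4, 28), (4, 31), (5, 2), (5, 5), (5, 10), (5, 13), (5, 18), (5, 21), (5, 26), (5, 29), (7, 1), (7, 6), (7, 9), (7, 14), (7, 17), (7, 22), (7, 25), (7, 30)]
Unfold 5 (reflect across h@8): 128 holes -> [(0, 1), (0, 6), (0, 9), (0, 14), (0, 17), (0, 22), (0, 25), (0, 30), (2, 2), (2, 5), (2, 10), (2, 13), (2, 18), (2, 21), (2, 26), (2, 29), (3, 0), (3, 3), (3, 4), (3, 7), (3, 8), (3, 11), (3, 12), (3, 15), (3, 16), (3, 19), (3, 20), (3, 23), (3, 24), (3, 27), (3, 28), (3, 31), (4, 0), (4, 3), (4, 4), (4, 7), (4, 8), (4, 11), (4, 12), (4, 15), (4, 16), (4, 19), (4, 20), (4, 23), (4, 24), (4, 27), (4, 28), (4, 31), (5, 2), (5, 5), (5, 10), (5, 13), (5, 18), (5, 21), (5, 26), (5, 29), (7, 1), (7, 6), (7, 9), (7, 14), (7, 17), (7, 22), (7, 25), (7, 30), (8, 1), (8, 6), (8, 9), (8, 14), (8, 17), (8, 22), (8, 25), (8, 30), (10, 2), (10, 5), (10, 10), (10, 13), (10, 18), (10, 21), (10, 26), (10, 29), (11, 0), (11, 3), (11, 4), (11, 7), (11, 8), (11, 11), (11, 12), (11, 15), (11, 16), (11, 19), (11, 20), (11, 23), (11, 24), (11, 27), (11, 28), (11, 31), (12, 0), (12, 3), (12, 4), (12, 7), (12, 8), (12, 11), (12, 12), (12, 15), (12, 16), (12, 19), (12, 20), (12, 23), (12, 24), (12, 27), (12, 28), (12, 31), (13, 2), (13, 5), (13, 10), (13, 13), (13, 18), (13, 21), (13, 26), (13, 29), (15, 1), (15, 6), (15, 9), (15, 14), (15, 17), (15, 22), (15, 25), (15, 30)]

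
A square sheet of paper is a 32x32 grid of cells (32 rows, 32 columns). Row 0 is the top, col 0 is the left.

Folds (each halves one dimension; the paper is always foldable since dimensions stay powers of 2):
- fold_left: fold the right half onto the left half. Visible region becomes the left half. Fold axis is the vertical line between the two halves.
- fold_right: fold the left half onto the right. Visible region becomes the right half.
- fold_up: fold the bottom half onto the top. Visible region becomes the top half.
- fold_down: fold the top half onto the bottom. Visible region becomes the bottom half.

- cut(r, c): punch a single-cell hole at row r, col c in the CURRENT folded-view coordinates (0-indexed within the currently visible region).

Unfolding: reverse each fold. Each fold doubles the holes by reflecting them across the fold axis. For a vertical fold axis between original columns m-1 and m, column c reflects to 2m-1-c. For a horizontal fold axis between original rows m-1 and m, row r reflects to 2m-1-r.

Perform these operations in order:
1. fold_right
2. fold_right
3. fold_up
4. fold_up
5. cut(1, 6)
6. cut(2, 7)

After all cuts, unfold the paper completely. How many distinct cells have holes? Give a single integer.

Answer: 32

Derivation:
Op 1 fold_right: fold axis v@16; visible region now rows[0,32) x cols[16,32) = 32x16
Op 2 fold_right: fold axis v@24; visible region now rows[0,32) x cols[24,32) = 32x8
Op 3 fold_up: fold axis h@16; visible region now rows[0,16) x cols[24,32) = 16x8
Op 4 fold_up: fold axis h@8; visible region now rows[0,8) x cols[24,32) = 8x8
Op 5 cut(1, 6): punch at orig (1,30); cuts so far [(1, 30)]; region rows[0,8) x cols[24,32) = 8x8
Op 6 cut(2, 7): punch at orig (2,31); cuts so far [(1, 30), (2, 31)]; region rows[0,8) x cols[24,32) = 8x8
Unfold 1 (reflect across h@8): 4 holes -> [(1, 30), (2, 31), (13, 31), (14, 30)]
Unfold 2 (reflect across h@16): 8 holes -> [(1, 30), (2, 31), (13, 31), (14, 30), (17, 30), (18, 31), (29, 31), (30, 30)]
Unfold 3 (reflect across v@24): 16 holes -> [(1, 17), (1, 30), (2, 16), (2, 31), (13, 16), (13, 31), (14, 17), (14, 30), (17, 17), (17, 30), (18, 16), (18, 31), (29, 16), (29, 31), (30, 17), (30, 30)]
Unfold 4 (reflect across v@16): 32 holes -> [(1, 1), (1, 14), (1, 17), (1, 30), (2, 0), (2, 15), (2, 16), (2, 31), (13, 0), (13, 15), (13, 16), (13, 31), (14, 1), (14, 14), (14, 17), (14, 30), (17, 1), (17, 14), (17, 17), (17, 30), (18, 0), (18, 15), (18, 16), (18, 31), (29, 0), (29, 15), (29, 16), (29, 31), (30, 1), (30, 14), (30, 17), (30, 30)]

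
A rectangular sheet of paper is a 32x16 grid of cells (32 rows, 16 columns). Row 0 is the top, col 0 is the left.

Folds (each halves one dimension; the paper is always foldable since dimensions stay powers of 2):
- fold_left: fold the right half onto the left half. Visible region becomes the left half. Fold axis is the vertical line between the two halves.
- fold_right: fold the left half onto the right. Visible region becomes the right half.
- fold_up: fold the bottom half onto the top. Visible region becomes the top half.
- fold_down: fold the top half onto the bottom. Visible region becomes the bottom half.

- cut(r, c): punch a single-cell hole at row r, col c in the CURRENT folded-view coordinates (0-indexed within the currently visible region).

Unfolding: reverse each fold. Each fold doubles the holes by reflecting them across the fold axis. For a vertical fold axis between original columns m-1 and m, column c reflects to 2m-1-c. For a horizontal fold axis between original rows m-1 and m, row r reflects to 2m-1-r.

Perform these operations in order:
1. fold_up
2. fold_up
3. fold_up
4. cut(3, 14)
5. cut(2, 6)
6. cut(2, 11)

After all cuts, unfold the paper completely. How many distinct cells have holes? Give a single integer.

Answer: 24

Derivation:
Op 1 fold_up: fold axis h@16; visible region now rows[0,16) x cols[0,16) = 16x16
Op 2 fold_up: fold axis h@8; visible region now rows[0,8) x cols[0,16) = 8x16
Op 3 fold_up: fold axis h@4; visible region now rows[0,4) x cols[0,16) = 4x16
Op 4 cut(3, 14): punch at orig (3,14); cuts so far [(3, 14)]; region rows[0,4) x cols[0,16) = 4x16
Op 5 cut(2, 6): punch at orig (2,6); cuts so far [(2, 6), (3, 14)]; region rows[0,4) x cols[0,16) = 4x16
Op 6 cut(2, 11): punch at orig (2,11); cuts so far [(2, 6), (2, 11), (3, 14)]; region rows[0,4) x cols[0,16) = 4x16
Unfold 1 (reflect across h@4): 6 holes -> [(2, 6), (2, 11), (3, 14), (4, 14), (5, 6), (5, 11)]
Unfold 2 (reflect across h@8): 12 holes -> [(2, 6), (2, 11), (3, 14), (4, 14), (5, 6), (5, 11), (10, 6), (10, 11), (11, 14), (12, 14), (13, 6), (13, 11)]
Unfold 3 (reflect across h@16): 24 holes -> [(2, 6), (2, 11), (3, 14), (4, 14), (5, 6), (5, 11), (10, 6), (10, 11), (11, 14), (12, 14), (13, 6), (13, 11), (18, 6), (18, 11), (19, 14), (20, 14), (21, 6), (21, 11), (26, 6), (26, 11), (27, 14), (28, 14), (29, 6), (29, 11)]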